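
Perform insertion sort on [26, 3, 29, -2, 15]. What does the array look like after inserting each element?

First element 26 is already 'sorted'
Insert 3: shifted 1 elements -> [3, 26, 29, -2, 15]
Insert 29: shifted 0 elements -> [3, 26, 29, -2, 15]
Insert -2: shifted 3 elements -> [-2, 3, 26, 29, 15]
Insert 15: shifted 2 elements -> [-2, 3, 15, 26, 29]


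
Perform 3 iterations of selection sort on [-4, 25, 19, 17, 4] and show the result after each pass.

Pass 1: Select minimum -4 at index 0, swap -> [-4, 25, 19, 17, 4]
Pass 2: Select minimum 4 at index 4, swap -> [-4, 4, 19, 17, 25]
Pass 3: Select minimum 17 at index 3, swap -> [-4, 4, 17, 19, 25]


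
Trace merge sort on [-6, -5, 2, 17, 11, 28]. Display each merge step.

Divide and conquer:
  Merge [-5] + [2] -> [-5, 2]
  Merge [-6] + [-5, 2] -> [-6, -5, 2]
  Merge [11] + [28] -> [11, 28]
  Merge [17] + [11, 28] -> [11, 17, 28]
  Merge [-6, -5, 2] + [11, 17, 28] -> [-6, -5, 2, 11, 17, 28]


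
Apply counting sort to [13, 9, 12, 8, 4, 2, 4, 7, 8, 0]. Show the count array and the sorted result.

Count array: [1, 0, 1, 0, 2, 0, 0, 1, 2, 1, 0, 0, 1, 1]
(count[i] = number of elements equal to i)
Cumulative count: [1, 1, 2, 2, 4, 4, 4, 5, 7, 8, 8, 8, 9, 10]
Sorted: [0, 2, 4, 4, 7, 8, 8, 9, 12, 13]


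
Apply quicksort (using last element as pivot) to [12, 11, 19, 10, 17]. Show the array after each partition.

Partition 1: pivot=17 at index 3 -> [12, 11, 10, 17, 19]
Partition 2: pivot=10 at index 0 -> [10, 11, 12, 17, 19]
Partition 3: pivot=12 at index 2 -> [10, 11, 12, 17, 19]


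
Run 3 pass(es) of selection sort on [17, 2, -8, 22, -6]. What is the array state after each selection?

Pass 1: Select minimum -8 at index 2, swap -> [-8, 2, 17, 22, -6]
Pass 2: Select minimum -6 at index 4, swap -> [-8, -6, 17, 22, 2]
Pass 3: Select minimum 2 at index 4, swap -> [-8, -6, 2, 22, 17]


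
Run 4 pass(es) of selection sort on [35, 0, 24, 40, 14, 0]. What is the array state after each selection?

Pass 1: Select minimum 0 at index 1, swap -> [0, 35, 24, 40, 14, 0]
Pass 2: Select minimum 0 at index 5, swap -> [0, 0, 24, 40, 14, 35]
Pass 3: Select minimum 14 at index 4, swap -> [0, 0, 14, 40, 24, 35]
Pass 4: Select minimum 24 at index 4, swap -> [0, 0, 14, 24, 40, 35]


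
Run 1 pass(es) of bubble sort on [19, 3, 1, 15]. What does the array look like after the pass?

After pass 1: [3, 1, 15, 19] (3 swaps)
Total swaps: 3


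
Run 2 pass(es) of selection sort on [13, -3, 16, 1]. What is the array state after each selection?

Pass 1: Select minimum -3 at index 1, swap -> [-3, 13, 16, 1]
Pass 2: Select minimum 1 at index 3, swap -> [-3, 1, 16, 13]


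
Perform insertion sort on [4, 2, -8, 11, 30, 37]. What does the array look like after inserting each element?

First element 4 is already 'sorted'
Insert 2: shifted 1 elements -> [2, 4, -8, 11, 30, 37]
Insert -8: shifted 2 elements -> [-8, 2, 4, 11, 30, 37]
Insert 11: shifted 0 elements -> [-8, 2, 4, 11, 30, 37]
Insert 30: shifted 0 elements -> [-8, 2, 4, 11, 30, 37]
Insert 37: shifted 0 elements -> [-8, 2, 4, 11, 30, 37]


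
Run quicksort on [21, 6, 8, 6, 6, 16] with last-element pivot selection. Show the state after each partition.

Partition 1: pivot=16 at index 4 -> [6, 8, 6, 6, 16, 21]
Partition 2: pivot=6 at index 2 -> [6, 6, 6, 8, 16, 21]
Partition 3: pivot=6 at index 1 -> [6, 6, 6, 8, 16, 21]


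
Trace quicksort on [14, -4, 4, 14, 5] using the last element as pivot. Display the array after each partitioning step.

Partition 1: pivot=5 at index 2 -> [-4, 4, 5, 14, 14]
Partition 2: pivot=4 at index 1 -> [-4, 4, 5, 14, 14]
Partition 3: pivot=14 at index 4 -> [-4, 4, 5, 14, 14]


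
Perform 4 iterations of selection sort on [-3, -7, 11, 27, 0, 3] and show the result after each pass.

Pass 1: Select minimum -7 at index 1, swap -> [-7, -3, 11, 27, 0, 3]
Pass 2: Select minimum -3 at index 1, swap -> [-7, -3, 11, 27, 0, 3]
Pass 3: Select minimum 0 at index 4, swap -> [-7, -3, 0, 27, 11, 3]
Pass 4: Select minimum 3 at index 5, swap -> [-7, -3, 0, 3, 11, 27]


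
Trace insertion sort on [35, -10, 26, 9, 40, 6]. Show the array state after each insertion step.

First element 35 is already 'sorted'
Insert -10: shifted 1 elements -> [-10, 35, 26, 9, 40, 6]
Insert 26: shifted 1 elements -> [-10, 26, 35, 9, 40, 6]
Insert 9: shifted 2 elements -> [-10, 9, 26, 35, 40, 6]
Insert 40: shifted 0 elements -> [-10, 9, 26, 35, 40, 6]
Insert 6: shifted 4 elements -> [-10, 6, 9, 26, 35, 40]


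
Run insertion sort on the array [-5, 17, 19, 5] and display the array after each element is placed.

First element -5 is already 'sorted'
Insert 17: shifted 0 elements -> [-5, 17, 19, 5]
Insert 19: shifted 0 elements -> [-5, 17, 19, 5]
Insert 5: shifted 2 elements -> [-5, 5, 17, 19]


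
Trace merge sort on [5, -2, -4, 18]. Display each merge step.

Divide and conquer:
  Merge [5] + [-2] -> [-2, 5]
  Merge [-4] + [18] -> [-4, 18]
  Merge [-2, 5] + [-4, 18] -> [-4, -2, 5, 18]


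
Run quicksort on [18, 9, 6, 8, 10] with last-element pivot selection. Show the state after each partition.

Partition 1: pivot=10 at index 3 -> [9, 6, 8, 10, 18]
Partition 2: pivot=8 at index 1 -> [6, 8, 9, 10, 18]


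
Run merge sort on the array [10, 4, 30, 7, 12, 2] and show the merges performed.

Divide and conquer:
  Merge [4] + [30] -> [4, 30]
  Merge [10] + [4, 30] -> [4, 10, 30]
  Merge [12] + [2] -> [2, 12]
  Merge [7] + [2, 12] -> [2, 7, 12]
  Merge [4, 10, 30] + [2, 7, 12] -> [2, 4, 7, 10, 12, 30]


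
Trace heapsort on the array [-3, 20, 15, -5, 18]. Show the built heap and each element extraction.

Build heap: [20, 18, 15, -5, -3]
Extract 20: [18, -3, 15, -5, 20]
Extract 18: [15, -3, -5, 18, 20]
Extract 15: [-3, -5, 15, 18, 20]
Extract -3: [-5, -3, 15, 18, 20]


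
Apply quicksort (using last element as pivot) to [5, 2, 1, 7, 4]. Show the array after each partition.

Partition 1: pivot=4 at index 2 -> [2, 1, 4, 7, 5]
Partition 2: pivot=1 at index 0 -> [1, 2, 4, 7, 5]
Partition 3: pivot=5 at index 3 -> [1, 2, 4, 5, 7]


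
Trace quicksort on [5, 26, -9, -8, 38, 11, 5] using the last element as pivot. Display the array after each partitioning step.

Partition 1: pivot=5 at index 3 -> [5, -9, -8, 5, 38, 11, 26]
Partition 2: pivot=-8 at index 1 -> [-9, -8, 5, 5, 38, 11, 26]
Partition 3: pivot=26 at index 5 -> [-9, -8, 5, 5, 11, 26, 38]


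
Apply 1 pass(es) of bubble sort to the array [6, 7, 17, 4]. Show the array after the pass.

After pass 1: [6, 7, 4, 17] (1 swaps)
Total swaps: 1


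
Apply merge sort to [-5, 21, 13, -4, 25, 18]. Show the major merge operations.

Divide and conquer:
  Merge [21] + [13] -> [13, 21]
  Merge [-5] + [13, 21] -> [-5, 13, 21]
  Merge [25] + [18] -> [18, 25]
  Merge [-4] + [18, 25] -> [-4, 18, 25]
  Merge [-5, 13, 21] + [-4, 18, 25] -> [-5, -4, 13, 18, 21, 25]


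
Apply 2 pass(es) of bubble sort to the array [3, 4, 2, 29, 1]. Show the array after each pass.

After pass 1: [3, 2, 4, 1, 29] (2 swaps)
After pass 2: [2, 3, 1, 4, 29] (2 swaps)
Total swaps: 4


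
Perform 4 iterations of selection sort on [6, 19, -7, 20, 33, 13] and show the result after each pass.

Pass 1: Select minimum -7 at index 2, swap -> [-7, 19, 6, 20, 33, 13]
Pass 2: Select minimum 6 at index 2, swap -> [-7, 6, 19, 20, 33, 13]
Pass 3: Select minimum 13 at index 5, swap -> [-7, 6, 13, 20, 33, 19]
Pass 4: Select minimum 19 at index 5, swap -> [-7, 6, 13, 19, 33, 20]


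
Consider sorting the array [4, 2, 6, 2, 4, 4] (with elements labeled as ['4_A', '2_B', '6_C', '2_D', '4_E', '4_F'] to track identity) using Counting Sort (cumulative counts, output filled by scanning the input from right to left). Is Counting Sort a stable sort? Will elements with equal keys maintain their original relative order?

Trace Counting Sort on the labeled array (the key is the number; the letter only tracks identity):
  Counts for values 0..6: [0, 0, 2, 0, 3, 0, 1]
  Cumulative counts: [0, 0, 2, 2, 5, 5, 6]
  Scan right to left: place 4_F at output index 4
  Scan right to left: place 4_E at output index 3
  Scan right to left: place 2_D at output index 1
  Scan right to left: place 6_C at output index 5
  Scan right to left: place 2_B at output index 0
  Scan right to left: place 4_A at output index 2
  Output: [2_B, 2_D, 4_A, 4_E, 4_F, 6_C]
Equal keys:
  value 2: originally 2_B, 2_D; after sorting 2_B, 2_D -> order preserved
  value 4: originally 4_A, 4_E, 4_F; after sorting 4_A, 4_E, 4_F -> order preserved
All equal keys kept their original relative order. Counting Sort is stable: scanning the input right to left with decreasing cumulative counts places later duplicates at later output positions.
Answer: Stable


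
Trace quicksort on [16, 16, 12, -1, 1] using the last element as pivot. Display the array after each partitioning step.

Partition 1: pivot=1 at index 1 -> [-1, 1, 12, 16, 16]
Partition 2: pivot=16 at index 4 -> [-1, 1, 12, 16, 16]
Partition 3: pivot=16 at index 3 -> [-1, 1, 12, 16, 16]


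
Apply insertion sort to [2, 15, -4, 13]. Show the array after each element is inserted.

First element 2 is already 'sorted'
Insert 15: shifted 0 elements -> [2, 15, -4, 13]
Insert -4: shifted 2 elements -> [-4, 2, 15, 13]
Insert 13: shifted 1 elements -> [-4, 2, 13, 15]


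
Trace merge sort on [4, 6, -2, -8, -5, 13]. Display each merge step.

Divide and conquer:
  Merge [6] + [-2] -> [-2, 6]
  Merge [4] + [-2, 6] -> [-2, 4, 6]
  Merge [-5] + [13] -> [-5, 13]
  Merge [-8] + [-5, 13] -> [-8, -5, 13]
  Merge [-2, 4, 6] + [-8, -5, 13] -> [-8, -5, -2, 4, 6, 13]


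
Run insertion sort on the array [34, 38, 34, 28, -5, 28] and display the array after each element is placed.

First element 34 is already 'sorted'
Insert 38: shifted 0 elements -> [34, 38, 34, 28, -5, 28]
Insert 34: shifted 1 elements -> [34, 34, 38, 28, -5, 28]
Insert 28: shifted 3 elements -> [28, 34, 34, 38, -5, 28]
Insert -5: shifted 4 elements -> [-5, 28, 34, 34, 38, 28]
Insert 28: shifted 3 elements -> [-5, 28, 28, 34, 34, 38]


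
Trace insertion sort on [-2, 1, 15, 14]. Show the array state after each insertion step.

First element -2 is already 'sorted'
Insert 1: shifted 0 elements -> [-2, 1, 15, 14]
Insert 15: shifted 0 elements -> [-2, 1, 15, 14]
Insert 14: shifted 1 elements -> [-2, 1, 14, 15]


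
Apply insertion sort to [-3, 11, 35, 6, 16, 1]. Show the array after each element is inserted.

First element -3 is already 'sorted'
Insert 11: shifted 0 elements -> [-3, 11, 35, 6, 16, 1]
Insert 35: shifted 0 elements -> [-3, 11, 35, 6, 16, 1]
Insert 6: shifted 2 elements -> [-3, 6, 11, 35, 16, 1]
Insert 16: shifted 1 elements -> [-3, 6, 11, 16, 35, 1]
Insert 1: shifted 4 elements -> [-3, 1, 6, 11, 16, 35]


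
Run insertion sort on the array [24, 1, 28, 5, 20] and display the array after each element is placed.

First element 24 is already 'sorted'
Insert 1: shifted 1 elements -> [1, 24, 28, 5, 20]
Insert 28: shifted 0 elements -> [1, 24, 28, 5, 20]
Insert 5: shifted 2 elements -> [1, 5, 24, 28, 20]
Insert 20: shifted 2 elements -> [1, 5, 20, 24, 28]


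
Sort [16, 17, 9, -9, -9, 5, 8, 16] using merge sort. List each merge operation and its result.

Divide and conquer:
  Merge [16] + [17] -> [16, 17]
  Merge [9] + [-9] -> [-9, 9]
  Merge [16, 17] + [-9, 9] -> [-9, 9, 16, 17]
  Merge [-9] + [5] -> [-9, 5]
  Merge [8] + [16] -> [8, 16]
  Merge [-9, 5] + [8, 16] -> [-9, 5, 8, 16]
  Merge [-9, 9, 16, 17] + [-9, 5, 8, 16] -> [-9, -9, 5, 8, 9, 16, 16, 17]


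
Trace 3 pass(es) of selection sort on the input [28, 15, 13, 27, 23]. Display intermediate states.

Pass 1: Select minimum 13 at index 2, swap -> [13, 15, 28, 27, 23]
Pass 2: Select minimum 15 at index 1, swap -> [13, 15, 28, 27, 23]
Pass 3: Select minimum 23 at index 4, swap -> [13, 15, 23, 27, 28]


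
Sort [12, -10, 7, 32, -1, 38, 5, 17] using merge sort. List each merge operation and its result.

Divide and conquer:
  Merge [12] + [-10] -> [-10, 12]
  Merge [7] + [32] -> [7, 32]
  Merge [-10, 12] + [7, 32] -> [-10, 7, 12, 32]
  Merge [-1] + [38] -> [-1, 38]
  Merge [5] + [17] -> [5, 17]
  Merge [-1, 38] + [5, 17] -> [-1, 5, 17, 38]
  Merge [-10, 7, 12, 32] + [-1, 5, 17, 38] -> [-10, -1, 5, 7, 12, 17, 32, 38]


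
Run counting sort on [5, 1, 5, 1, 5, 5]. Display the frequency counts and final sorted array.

Count array: [0, 2, 0, 0, 0, 4]
(count[i] = number of elements equal to i)
Cumulative count: [0, 2, 2, 2, 2, 6]
Sorted: [1, 1, 5, 5, 5, 5]


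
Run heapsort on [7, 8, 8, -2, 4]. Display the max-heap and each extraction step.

Build heap: [8, 7, 8, -2, 4]
Extract 8: [8, 7, 4, -2, 8]
Extract 8: [7, -2, 4, 8, 8]
Extract 7: [4, -2, 7, 8, 8]
Extract 4: [-2, 4, 7, 8, 8]


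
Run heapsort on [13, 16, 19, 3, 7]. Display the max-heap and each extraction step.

Build heap: [19, 16, 13, 3, 7]
Extract 19: [16, 7, 13, 3, 19]
Extract 16: [13, 7, 3, 16, 19]
Extract 13: [7, 3, 13, 16, 19]
Extract 7: [3, 7, 13, 16, 19]


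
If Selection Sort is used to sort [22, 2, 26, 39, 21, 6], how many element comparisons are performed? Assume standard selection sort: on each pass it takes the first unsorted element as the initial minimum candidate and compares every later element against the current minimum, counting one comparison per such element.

Pass 1: scan indices 1..5 for the minimum = 5 comparison(s); min is 2, place at index 0 -> [2, 22, 26, 39, 21, 6]
Pass 2: scan indices 2..5 for the minimum = 4 comparison(s); min is 6, place at index 1 -> [2, 6, 26, 39, 21, 22]
Pass 3: scan indices 3..5 for the minimum = 3 comparison(s); min is 21, place at index 2 -> [2, 6, 21, 39, 26, 22]
Pass 4: scan indices 4..5 for the minimum = 2 comparison(s); min is 22, place at index 3 -> [2, 6, 21, 22, 26, 39]
Pass 5: scan indices 5..5 for the minimum = 1 comparison(s); min is 26, place at index 4 -> [2, 6, 21, 22, 26, 39]
Selection sort always scans the whole unsorted suffix, so the count is (n-1) + (n-2) + ... + 1 = n(n-1)/2 = 6*5/2 = 15 regardless of the input order.
Total comparisons: 5 + 4 + 3 + 2 + 1 = 15


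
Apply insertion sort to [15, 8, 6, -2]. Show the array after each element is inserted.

First element 15 is already 'sorted'
Insert 8: shifted 1 elements -> [8, 15, 6, -2]
Insert 6: shifted 2 elements -> [6, 8, 15, -2]
Insert -2: shifted 3 elements -> [-2, 6, 8, 15]


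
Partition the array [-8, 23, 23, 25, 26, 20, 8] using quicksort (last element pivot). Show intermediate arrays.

Partition 1: pivot=8 at index 1 -> [-8, 8, 23, 25, 26, 20, 23]
Partition 2: pivot=23 at index 4 -> [-8, 8, 23, 20, 23, 25, 26]
Partition 3: pivot=20 at index 2 -> [-8, 8, 20, 23, 23, 25, 26]
Partition 4: pivot=26 at index 6 -> [-8, 8, 20, 23, 23, 25, 26]


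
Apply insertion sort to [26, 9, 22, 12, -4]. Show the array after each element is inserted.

First element 26 is already 'sorted'
Insert 9: shifted 1 elements -> [9, 26, 22, 12, -4]
Insert 22: shifted 1 elements -> [9, 22, 26, 12, -4]
Insert 12: shifted 2 elements -> [9, 12, 22, 26, -4]
Insert -4: shifted 4 elements -> [-4, 9, 12, 22, 26]


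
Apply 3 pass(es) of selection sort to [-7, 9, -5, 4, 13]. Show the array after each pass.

Pass 1: Select minimum -7 at index 0, swap -> [-7, 9, -5, 4, 13]
Pass 2: Select minimum -5 at index 2, swap -> [-7, -5, 9, 4, 13]
Pass 3: Select minimum 4 at index 3, swap -> [-7, -5, 4, 9, 13]


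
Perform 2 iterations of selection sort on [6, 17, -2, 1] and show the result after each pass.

Pass 1: Select minimum -2 at index 2, swap -> [-2, 17, 6, 1]
Pass 2: Select minimum 1 at index 3, swap -> [-2, 1, 6, 17]


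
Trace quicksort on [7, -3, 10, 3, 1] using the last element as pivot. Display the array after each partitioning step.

Partition 1: pivot=1 at index 1 -> [-3, 1, 10, 3, 7]
Partition 2: pivot=7 at index 3 -> [-3, 1, 3, 7, 10]


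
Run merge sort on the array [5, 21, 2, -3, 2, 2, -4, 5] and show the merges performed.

Divide and conquer:
  Merge [5] + [21] -> [5, 21]
  Merge [2] + [-3] -> [-3, 2]
  Merge [5, 21] + [-3, 2] -> [-3, 2, 5, 21]
  Merge [2] + [2] -> [2, 2]
  Merge [-4] + [5] -> [-4, 5]
  Merge [2, 2] + [-4, 5] -> [-4, 2, 2, 5]
  Merge [-3, 2, 5, 21] + [-4, 2, 2, 5] -> [-4, -3, 2, 2, 2, 5, 5, 21]


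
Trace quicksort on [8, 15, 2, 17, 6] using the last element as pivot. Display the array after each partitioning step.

Partition 1: pivot=6 at index 1 -> [2, 6, 8, 17, 15]
Partition 2: pivot=15 at index 3 -> [2, 6, 8, 15, 17]


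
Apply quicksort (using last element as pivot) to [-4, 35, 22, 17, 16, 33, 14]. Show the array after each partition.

Partition 1: pivot=14 at index 1 -> [-4, 14, 22, 17, 16, 33, 35]
Partition 2: pivot=35 at index 6 -> [-4, 14, 22, 17, 16, 33, 35]
Partition 3: pivot=33 at index 5 -> [-4, 14, 22, 17, 16, 33, 35]
Partition 4: pivot=16 at index 2 -> [-4, 14, 16, 17, 22, 33, 35]
Partition 5: pivot=22 at index 4 -> [-4, 14, 16, 17, 22, 33, 35]


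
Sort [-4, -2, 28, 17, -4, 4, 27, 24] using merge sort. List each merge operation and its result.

Divide and conquer:
  Merge [-4] + [-2] -> [-4, -2]
  Merge [28] + [17] -> [17, 28]
  Merge [-4, -2] + [17, 28] -> [-4, -2, 17, 28]
  Merge [-4] + [4] -> [-4, 4]
  Merge [27] + [24] -> [24, 27]
  Merge [-4, 4] + [24, 27] -> [-4, 4, 24, 27]
  Merge [-4, -2, 17, 28] + [-4, 4, 24, 27] -> [-4, -4, -2, 4, 17, 24, 27, 28]


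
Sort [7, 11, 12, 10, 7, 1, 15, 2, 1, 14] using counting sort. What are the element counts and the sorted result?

Count array: [0, 2, 1, 0, 0, 0, 0, 2, 0, 0, 1, 1, 1, 0, 1, 1]
(count[i] = number of elements equal to i)
Cumulative count: [0, 2, 3, 3, 3, 3, 3, 5, 5, 5, 6, 7, 8, 8, 9, 10]
Sorted: [1, 1, 2, 7, 7, 10, 11, 12, 14, 15]


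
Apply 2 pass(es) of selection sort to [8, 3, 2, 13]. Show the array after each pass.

Pass 1: Select minimum 2 at index 2, swap -> [2, 3, 8, 13]
Pass 2: Select minimum 3 at index 1, swap -> [2, 3, 8, 13]


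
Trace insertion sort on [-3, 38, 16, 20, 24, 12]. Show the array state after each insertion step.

First element -3 is already 'sorted'
Insert 38: shifted 0 elements -> [-3, 38, 16, 20, 24, 12]
Insert 16: shifted 1 elements -> [-3, 16, 38, 20, 24, 12]
Insert 20: shifted 1 elements -> [-3, 16, 20, 38, 24, 12]
Insert 24: shifted 1 elements -> [-3, 16, 20, 24, 38, 12]
Insert 12: shifted 4 elements -> [-3, 12, 16, 20, 24, 38]


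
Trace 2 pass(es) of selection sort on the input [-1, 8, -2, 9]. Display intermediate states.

Pass 1: Select minimum -2 at index 2, swap -> [-2, 8, -1, 9]
Pass 2: Select minimum -1 at index 2, swap -> [-2, -1, 8, 9]


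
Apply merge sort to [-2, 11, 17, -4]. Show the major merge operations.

Divide and conquer:
  Merge [-2] + [11] -> [-2, 11]
  Merge [17] + [-4] -> [-4, 17]
  Merge [-2, 11] + [-4, 17] -> [-4, -2, 11, 17]


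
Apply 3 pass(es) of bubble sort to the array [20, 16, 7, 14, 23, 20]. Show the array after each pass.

After pass 1: [16, 7, 14, 20, 20, 23] (4 swaps)
After pass 2: [7, 14, 16, 20, 20, 23] (2 swaps)
After pass 3: [7, 14, 16, 20, 20, 23] (0 swaps)
Total swaps: 6


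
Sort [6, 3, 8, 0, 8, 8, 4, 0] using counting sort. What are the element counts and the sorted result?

Count array: [2, 0, 0, 1, 1, 0, 1, 0, 3]
(count[i] = number of elements equal to i)
Cumulative count: [2, 2, 2, 3, 4, 4, 5, 5, 8]
Sorted: [0, 0, 3, 4, 6, 8, 8, 8]


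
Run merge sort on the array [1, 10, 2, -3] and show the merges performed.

Divide and conquer:
  Merge [1] + [10] -> [1, 10]
  Merge [2] + [-3] -> [-3, 2]
  Merge [1, 10] + [-3, 2] -> [-3, 1, 2, 10]


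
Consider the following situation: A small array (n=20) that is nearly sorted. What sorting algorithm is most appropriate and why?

Best choice: Insertion sort
Reason: Insertion sort is O(n) for nearly sorted arrays and has low overhead


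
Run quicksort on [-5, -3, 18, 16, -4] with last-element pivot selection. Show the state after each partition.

Partition 1: pivot=-4 at index 1 -> [-5, -4, 18, 16, -3]
Partition 2: pivot=-3 at index 2 -> [-5, -4, -3, 16, 18]
Partition 3: pivot=18 at index 4 -> [-5, -4, -3, 16, 18]


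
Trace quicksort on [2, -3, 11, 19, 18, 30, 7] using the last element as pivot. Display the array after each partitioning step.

Partition 1: pivot=7 at index 2 -> [2, -3, 7, 19, 18, 30, 11]
Partition 2: pivot=-3 at index 0 -> [-3, 2, 7, 19, 18, 30, 11]
Partition 3: pivot=11 at index 3 -> [-3, 2, 7, 11, 18, 30, 19]
Partition 4: pivot=19 at index 5 -> [-3, 2, 7, 11, 18, 19, 30]


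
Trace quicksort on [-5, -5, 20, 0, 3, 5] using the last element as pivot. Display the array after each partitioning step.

Partition 1: pivot=5 at index 4 -> [-5, -5, 0, 3, 5, 20]
Partition 2: pivot=3 at index 3 -> [-5, -5, 0, 3, 5, 20]
Partition 3: pivot=0 at index 2 -> [-5, -5, 0, 3, 5, 20]
Partition 4: pivot=-5 at index 1 -> [-5, -5, 0, 3, 5, 20]


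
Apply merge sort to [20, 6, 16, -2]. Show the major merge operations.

Divide and conquer:
  Merge [20] + [6] -> [6, 20]
  Merge [16] + [-2] -> [-2, 16]
  Merge [6, 20] + [-2, 16] -> [-2, 6, 16, 20]


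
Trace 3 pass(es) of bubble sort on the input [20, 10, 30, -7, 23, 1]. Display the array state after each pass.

After pass 1: [10, 20, -7, 23, 1, 30] (4 swaps)
After pass 2: [10, -7, 20, 1, 23, 30] (2 swaps)
After pass 3: [-7, 10, 1, 20, 23, 30] (2 swaps)
Total swaps: 8


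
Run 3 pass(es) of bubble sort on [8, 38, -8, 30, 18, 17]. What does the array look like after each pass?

After pass 1: [8, -8, 30, 18, 17, 38] (4 swaps)
After pass 2: [-8, 8, 18, 17, 30, 38] (3 swaps)
After pass 3: [-8, 8, 17, 18, 30, 38] (1 swaps)
Total swaps: 8


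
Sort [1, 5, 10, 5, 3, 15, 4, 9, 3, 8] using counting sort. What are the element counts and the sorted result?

Count array: [0, 1, 0, 2, 1, 2, 0, 0, 1, 1, 1, 0, 0, 0, 0, 1]
(count[i] = number of elements equal to i)
Cumulative count: [0, 1, 1, 3, 4, 6, 6, 6, 7, 8, 9, 9, 9, 9, 9, 10]
Sorted: [1, 3, 3, 4, 5, 5, 8, 9, 10, 15]


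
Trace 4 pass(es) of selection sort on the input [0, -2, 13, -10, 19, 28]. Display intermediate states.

Pass 1: Select minimum -10 at index 3, swap -> [-10, -2, 13, 0, 19, 28]
Pass 2: Select minimum -2 at index 1, swap -> [-10, -2, 13, 0, 19, 28]
Pass 3: Select minimum 0 at index 3, swap -> [-10, -2, 0, 13, 19, 28]
Pass 4: Select minimum 13 at index 3, swap -> [-10, -2, 0, 13, 19, 28]


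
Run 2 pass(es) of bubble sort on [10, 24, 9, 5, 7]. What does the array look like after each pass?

After pass 1: [10, 9, 5, 7, 24] (3 swaps)
After pass 2: [9, 5, 7, 10, 24] (3 swaps)
Total swaps: 6


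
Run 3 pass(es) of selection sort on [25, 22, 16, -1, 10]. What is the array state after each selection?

Pass 1: Select minimum -1 at index 3, swap -> [-1, 22, 16, 25, 10]
Pass 2: Select minimum 10 at index 4, swap -> [-1, 10, 16, 25, 22]
Pass 3: Select minimum 16 at index 2, swap -> [-1, 10, 16, 25, 22]


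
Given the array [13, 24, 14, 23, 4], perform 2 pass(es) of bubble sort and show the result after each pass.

After pass 1: [13, 14, 23, 4, 24] (3 swaps)
After pass 2: [13, 14, 4, 23, 24] (1 swaps)
Total swaps: 4


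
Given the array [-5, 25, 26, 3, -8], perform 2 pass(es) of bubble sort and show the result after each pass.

After pass 1: [-5, 25, 3, -8, 26] (2 swaps)
After pass 2: [-5, 3, -8, 25, 26] (2 swaps)
Total swaps: 4


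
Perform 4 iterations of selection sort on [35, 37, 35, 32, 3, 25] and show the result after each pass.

Pass 1: Select minimum 3 at index 4, swap -> [3, 37, 35, 32, 35, 25]
Pass 2: Select minimum 25 at index 5, swap -> [3, 25, 35, 32, 35, 37]
Pass 3: Select minimum 32 at index 3, swap -> [3, 25, 32, 35, 35, 37]
Pass 4: Select minimum 35 at index 3, swap -> [3, 25, 32, 35, 35, 37]


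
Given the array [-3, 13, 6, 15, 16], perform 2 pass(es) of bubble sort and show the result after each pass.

After pass 1: [-3, 6, 13, 15, 16] (1 swaps)
After pass 2: [-3, 6, 13, 15, 16] (0 swaps)
Total swaps: 1


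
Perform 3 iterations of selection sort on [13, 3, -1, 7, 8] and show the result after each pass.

Pass 1: Select minimum -1 at index 2, swap -> [-1, 3, 13, 7, 8]
Pass 2: Select minimum 3 at index 1, swap -> [-1, 3, 13, 7, 8]
Pass 3: Select minimum 7 at index 3, swap -> [-1, 3, 7, 13, 8]


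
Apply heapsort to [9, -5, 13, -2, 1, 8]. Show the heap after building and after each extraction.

Build heap: [13, 1, 9, -2, -5, 8]
Extract 13: [9, 1, 8, -2, -5, 13]
Extract 9: [8, 1, -5, -2, 9, 13]
Extract 8: [1, -2, -5, 8, 9, 13]
Extract 1: [-2, -5, 1, 8, 9, 13]
Extract -2: [-5, -2, 1, 8, 9, 13]


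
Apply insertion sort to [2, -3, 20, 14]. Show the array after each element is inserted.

First element 2 is already 'sorted'
Insert -3: shifted 1 elements -> [-3, 2, 20, 14]
Insert 20: shifted 0 elements -> [-3, 2, 20, 14]
Insert 14: shifted 1 elements -> [-3, 2, 14, 20]


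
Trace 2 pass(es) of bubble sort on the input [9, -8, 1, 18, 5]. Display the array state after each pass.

After pass 1: [-8, 1, 9, 5, 18] (3 swaps)
After pass 2: [-8, 1, 5, 9, 18] (1 swaps)
Total swaps: 4


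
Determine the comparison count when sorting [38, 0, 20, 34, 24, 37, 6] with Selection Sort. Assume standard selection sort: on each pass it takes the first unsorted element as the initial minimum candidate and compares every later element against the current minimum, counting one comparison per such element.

Pass 1: scan indices 1..6 for the minimum = 6 comparison(s); min is 0, place at index 0 -> [0, 38, 20, 34, 24, 37, 6]
Pass 2: scan indices 2..6 for the minimum = 5 comparison(s); min is 6, place at index 1 -> [0, 6, 20, 34, 24, 37, 38]
Pass 3: scan indices 3..6 for the minimum = 4 comparison(s); min is 20, place at index 2 -> [0, 6, 20, 34, 24, 37, 38]
Pass 4: scan indices 4..6 for the minimum = 3 comparison(s); min is 24, place at index 3 -> [0, 6, 20, 24, 34, 37, 38]
Pass 5: scan indices 5..6 for the minimum = 2 comparison(s); min is 34, place at index 4 -> [0, 6, 20, 24, 34, 37, 38]
Pass 6: scan indices 6..6 for the minimum = 1 comparison(s); min is 37, place at index 5 -> [0, 6, 20, 24, 34, 37, 38]
Selection sort always scans the whole unsorted suffix, so the count is (n-1) + (n-2) + ... + 1 = n(n-1)/2 = 7*6/2 = 21 regardless of the input order.
Total comparisons: 6 + 5 + 4 + 3 + 2 + 1 = 21


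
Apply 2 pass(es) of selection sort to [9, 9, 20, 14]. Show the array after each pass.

Pass 1: Select minimum 9 at index 0, swap -> [9, 9, 20, 14]
Pass 2: Select minimum 9 at index 1, swap -> [9, 9, 20, 14]


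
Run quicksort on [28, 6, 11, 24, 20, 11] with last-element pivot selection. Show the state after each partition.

Partition 1: pivot=11 at index 2 -> [6, 11, 11, 24, 20, 28]
Partition 2: pivot=11 at index 1 -> [6, 11, 11, 24, 20, 28]
Partition 3: pivot=28 at index 5 -> [6, 11, 11, 24, 20, 28]
Partition 4: pivot=20 at index 3 -> [6, 11, 11, 20, 24, 28]


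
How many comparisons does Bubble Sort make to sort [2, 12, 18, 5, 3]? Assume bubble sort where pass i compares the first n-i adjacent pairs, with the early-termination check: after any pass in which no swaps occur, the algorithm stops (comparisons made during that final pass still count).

Pass 1: compare adjacent pairs (0,1)..(3,4) = 4 comparison(s), 2 swap(s) -> [2, 12, 5, 3, 18]
Pass 2: compare adjacent pairs (0,1)..(2,3) = 3 comparison(s), 2 swap(s) -> [2, 5, 3, 12, 18]
Pass 3: compare adjacent pairs (0,1)..(1,2) = 2 comparison(s), 1 swap(s) -> [2, 3, 5, 12, 18]
Pass 4: compare adjacent pairs (0,1)..(0,1) = 1 comparison(s), 0 swap(s) -> [2, 3, 5, 12, 18]
No swaps in this pass, so bubble sort stops here.
Total comparisons: 4 + 3 + 2 + 1 = 10


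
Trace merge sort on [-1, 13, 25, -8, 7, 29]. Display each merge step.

Divide and conquer:
  Merge [13] + [25] -> [13, 25]
  Merge [-1] + [13, 25] -> [-1, 13, 25]
  Merge [7] + [29] -> [7, 29]
  Merge [-8] + [7, 29] -> [-8, 7, 29]
  Merge [-1, 13, 25] + [-8, 7, 29] -> [-8, -1, 7, 13, 25, 29]


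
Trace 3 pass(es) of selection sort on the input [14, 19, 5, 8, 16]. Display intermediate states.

Pass 1: Select minimum 5 at index 2, swap -> [5, 19, 14, 8, 16]
Pass 2: Select minimum 8 at index 3, swap -> [5, 8, 14, 19, 16]
Pass 3: Select minimum 14 at index 2, swap -> [5, 8, 14, 19, 16]


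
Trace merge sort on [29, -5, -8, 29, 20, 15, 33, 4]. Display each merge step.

Divide and conquer:
  Merge [29] + [-5] -> [-5, 29]
  Merge [-8] + [29] -> [-8, 29]
  Merge [-5, 29] + [-8, 29] -> [-8, -5, 29, 29]
  Merge [20] + [15] -> [15, 20]
  Merge [33] + [4] -> [4, 33]
  Merge [15, 20] + [4, 33] -> [4, 15, 20, 33]
  Merge [-8, -5, 29, 29] + [4, 15, 20, 33] -> [-8, -5, 4, 15, 20, 29, 29, 33]


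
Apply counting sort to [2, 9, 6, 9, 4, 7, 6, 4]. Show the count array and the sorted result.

Count array: [0, 0, 1, 0, 2, 0, 2, 1, 0, 2]
(count[i] = number of elements equal to i)
Cumulative count: [0, 0, 1, 1, 3, 3, 5, 6, 6, 8]
Sorted: [2, 4, 4, 6, 6, 7, 9, 9]


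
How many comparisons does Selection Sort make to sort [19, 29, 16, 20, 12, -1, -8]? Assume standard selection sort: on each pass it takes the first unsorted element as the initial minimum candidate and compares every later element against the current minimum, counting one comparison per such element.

Pass 1: scan indices 1..6 for the minimum = 6 comparison(s); min is -8, place at index 0 -> [-8, 29, 16, 20, 12, -1, 19]
Pass 2: scan indices 2..6 for the minimum = 5 comparison(s); min is -1, place at index 1 -> [-8, -1, 16, 20, 12, 29, 19]
Pass 3: scan indices 3..6 for the minimum = 4 comparison(s); min is 12, place at index 2 -> [-8, -1, 12, 20, 16, 29, 19]
Pass 4: scan indices 4..6 for the minimum = 3 comparison(s); min is 16, place at index 3 -> [-8, -1, 12, 16, 20, 29, 19]
Pass 5: scan indices 5..6 for the minimum = 2 comparison(s); min is 19, place at index 4 -> [-8, -1, 12, 16, 19, 29, 20]
Pass 6: scan indices 6..6 for the minimum = 1 comparison(s); min is 20, place at index 5 -> [-8, -1, 12, 16, 19, 20, 29]
Selection sort always scans the whole unsorted suffix, so the count is (n-1) + (n-2) + ... + 1 = n(n-1)/2 = 7*6/2 = 21 regardless of the input order.
Total comparisons: 6 + 5 + 4 + 3 + 2 + 1 = 21


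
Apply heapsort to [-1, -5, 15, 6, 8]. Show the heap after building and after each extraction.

Build heap: [15, 8, -1, 6, -5]
Extract 15: [8, 6, -1, -5, 15]
Extract 8: [6, -5, -1, 8, 15]
Extract 6: [-1, -5, 6, 8, 15]
Extract -1: [-5, -1, 6, 8, 15]


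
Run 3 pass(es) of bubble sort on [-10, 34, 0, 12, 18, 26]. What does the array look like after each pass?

After pass 1: [-10, 0, 12, 18, 26, 34] (4 swaps)
After pass 2: [-10, 0, 12, 18, 26, 34] (0 swaps)
After pass 3: [-10, 0, 12, 18, 26, 34] (0 swaps)
Total swaps: 4


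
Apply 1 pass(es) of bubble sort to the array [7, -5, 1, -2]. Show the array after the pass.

After pass 1: [-5, 1, -2, 7] (3 swaps)
Total swaps: 3


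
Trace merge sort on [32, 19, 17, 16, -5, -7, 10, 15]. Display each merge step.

Divide and conquer:
  Merge [32] + [19] -> [19, 32]
  Merge [17] + [16] -> [16, 17]
  Merge [19, 32] + [16, 17] -> [16, 17, 19, 32]
  Merge [-5] + [-7] -> [-7, -5]
  Merge [10] + [15] -> [10, 15]
  Merge [-7, -5] + [10, 15] -> [-7, -5, 10, 15]
  Merge [16, 17, 19, 32] + [-7, -5, 10, 15] -> [-7, -5, 10, 15, 16, 17, 19, 32]


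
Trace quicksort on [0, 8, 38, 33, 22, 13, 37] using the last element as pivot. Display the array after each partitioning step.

Partition 1: pivot=37 at index 5 -> [0, 8, 33, 22, 13, 37, 38]
Partition 2: pivot=13 at index 2 -> [0, 8, 13, 22, 33, 37, 38]
Partition 3: pivot=8 at index 1 -> [0, 8, 13, 22, 33, 37, 38]
Partition 4: pivot=33 at index 4 -> [0, 8, 13, 22, 33, 37, 38]


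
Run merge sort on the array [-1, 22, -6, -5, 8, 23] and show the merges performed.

Divide and conquer:
  Merge [22] + [-6] -> [-6, 22]
  Merge [-1] + [-6, 22] -> [-6, -1, 22]
  Merge [8] + [23] -> [8, 23]
  Merge [-5] + [8, 23] -> [-5, 8, 23]
  Merge [-6, -1, 22] + [-5, 8, 23] -> [-6, -5, -1, 8, 22, 23]


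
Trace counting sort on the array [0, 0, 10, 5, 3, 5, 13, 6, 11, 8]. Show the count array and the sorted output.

Count array: [2, 0, 0, 1, 0, 2, 1, 0, 1, 0, 1, 1, 0, 1]
(count[i] = number of elements equal to i)
Cumulative count: [2, 2, 2, 3, 3, 5, 6, 6, 7, 7, 8, 9, 9, 10]
Sorted: [0, 0, 3, 5, 5, 6, 8, 10, 11, 13]


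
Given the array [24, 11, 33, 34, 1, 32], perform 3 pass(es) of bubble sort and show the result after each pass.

After pass 1: [11, 24, 33, 1, 32, 34] (3 swaps)
After pass 2: [11, 24, 1, 32, 33, 34] (2 swaps)
After pass 3: [11, 1, 24, 32, 33, 34] (1 swaps)
Total swaps: 6


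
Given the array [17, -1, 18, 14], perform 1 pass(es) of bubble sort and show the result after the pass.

After pass 1: [-1, 17, 14, 18] (2 swaps)
Total swaps: 2


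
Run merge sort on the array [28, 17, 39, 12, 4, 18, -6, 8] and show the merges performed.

Divide and conquer:
  Merge [28] + [17] -> [17, 28]
  Merge [39] + [12] -> [12, 39]
  Merge [17, 28] + [12, 39] -> [12, 17, 28, 39]
  Merge [4] + [18] -> [4, 18]
  Merge [-6] + [8] -> [-6, 8]
  Merge [4, 18] + [-6, 8] -> [-6, 4, 8, 18]
  Merge [12, 17, 28, 39] + [-6, 4, 8, 18] -> [-6, 4, 8, 12, 17, 18, 28, 39]


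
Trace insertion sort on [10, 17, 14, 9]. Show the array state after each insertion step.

First element 10 is already 'sorted'
Insert 17: shifted 0 elements -> [10, 17, 14, 9]
Insert 14: shifted 1 elements -> [10, 14, 17, 9]
Insert 9: shifted 3 elements -> [9, 10, 14, 17]


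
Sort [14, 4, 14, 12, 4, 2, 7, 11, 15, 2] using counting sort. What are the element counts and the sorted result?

Count array: [0, 0, 2, 0, 2, 0, 0, 1, 0, 0, 0, 1, 1, 0, 2, 1]
(count[i] = number of elements equal to i)
Cumulative count: [0, 0, 2, 2, 4, 4, 4, 5, 5, 5, 5, 6, 7, 7, 9, 10]
Sorted: [2, 2, 4, 4, 7, 11, 12, 14, 14, 15]


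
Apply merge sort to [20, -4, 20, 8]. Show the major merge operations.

Divide and conquer:
  Merge [20] + [-4] -> [-4, 20]
  Merge [20] + [8] -> [8, 20]
  Merge [-4, 20] + [8, 20] -> [-4, 8, 20, 20]


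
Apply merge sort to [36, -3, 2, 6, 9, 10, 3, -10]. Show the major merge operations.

Divide and conquer:
  Merge [36] + [-3] -> [-3, 36]
  Merge [2] + [6] -> [2, 6]
  Merge [-3, 36] + [2, 6] -> [-3, 2, 6, 36]
  Merge [9] + [10] -> [9, 10]
  Merge [3] + [-10] -> [-10, 3]
  Merge [9, 10] + [-10, 3] -> [-10, 3, 9, 10]
  Merge [-3, 2, 6, 36] + [-10, 3, 9, 10] -> [-10, -3, 2, 3, 6, 9, 10, 36]


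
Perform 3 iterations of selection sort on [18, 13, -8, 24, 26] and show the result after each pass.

Pass 1: Select minimum -8 at index 2, swap -> [-8, 13, 18, 24, 26]
Pass 2: Select minimum 13 at index 1, swap -> [-8, 13, 18, 24, 26]
Pass 3: Select minimum 18 at index 2, swap -> [-8, 13, 18, 24, 26]


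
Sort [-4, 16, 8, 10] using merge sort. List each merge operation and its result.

Divide and conquer:
  Merge [-4] + [16] -> [-4, 16]
  Merge [8] + [10] -> [8, 10]
  Merge [-4, 16] + [8, 10] -> [-4, 8, 10, 16]


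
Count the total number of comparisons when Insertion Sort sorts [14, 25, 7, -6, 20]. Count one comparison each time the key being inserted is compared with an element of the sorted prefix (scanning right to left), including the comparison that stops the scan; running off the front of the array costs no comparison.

Insert 25: 14 <= 25 (stop) = 1 comparison(s) -> [14, 25, 7, -6, 20]
Insert 7: 25 > 7 (shift), 14 > 7 (shift), reached front = 2 comparison(s) -> [7, 14, 25, -6, 20]
Insert -6: 25 > -6 (shift), 14 > -6 (shift), 7 > -6 (shift), reached front = 3 comparison(s) -> [-6, 7, 14, 25, 20]
Insert 20: 25 > 20 (shift), 14 <= 20 (stop) = 2 comparison(s) -> [-6, 7, 14, 20, 25]
Total comparisons: 1 + 2 + 3 + 2 = 8


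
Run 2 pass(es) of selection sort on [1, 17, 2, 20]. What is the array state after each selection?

Pass 1: Select minimum 1 at index 0, swap -> [1, 17, 2, 20]
Pass 2: Select minimum 2 at index 2, swap -> [1, 2, 17, 20]


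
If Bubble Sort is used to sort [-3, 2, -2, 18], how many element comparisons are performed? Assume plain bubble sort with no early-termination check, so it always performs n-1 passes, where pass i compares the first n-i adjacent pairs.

Pass 1: compare adjacent pairs (0,1)..(2,3) = 3 comparison(s), 1 swap(s) -> [-3, -2, 2, 18]
Pass 2: compare adjacent pairs (0,1)..(1,2) = 2 comparison(s), 0 swap(s) -> [-3, -2, 2, 18]
Pass 3: compare adjacent pairs (0,1)..(0,1) = 1 comparison(s), 0 swap(s) -> [-3, -2, 2, 18]
Total comparisons: 3 + 2 + 1 = 6


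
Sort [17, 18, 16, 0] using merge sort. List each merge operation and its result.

Divide and conquer:
  Merge [17] + [18] -> [17, 18]
  Merge [16] + [0] -> [0, 16]
  Merge [17, 18] + [0, 16] -> [0, 16, 17, 18]


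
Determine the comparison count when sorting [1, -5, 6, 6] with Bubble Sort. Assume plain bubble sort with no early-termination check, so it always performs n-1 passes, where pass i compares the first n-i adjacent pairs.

Pass 1: compare adjacent pairs (0,1)..(2,3) = 3 comparison(s), 1 swap(s) -> [-5, 1, 6, 6]
Pass 2: compare adjacent pairs (0,1)..(1,2) = 2 comparison(s), 0 swap(s) -> [-5, 1, 6, 6]
Pass 3: compare adjacent pairs (0,1)..(0,1) = 1 comparison(s), 0 swap(s) -> [-5, 1, 6, 6]
Total comparisons: 3 + 2 + 1 = 6


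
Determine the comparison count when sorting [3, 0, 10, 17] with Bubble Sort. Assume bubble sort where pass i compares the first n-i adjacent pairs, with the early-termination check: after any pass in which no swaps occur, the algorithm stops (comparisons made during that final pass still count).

Pass 1: compare adjacent pairs (0,1)..(2,3) = 3 comparison(s), 1 swap(s) -> [0, 3, 10, 17]
Pass 2: compare adjacent pairs (0,1)..(1,2) = 2 comparison(s), 0 swap(s) -> [0, 3, 10, 17]
No swaps in this pass, so bubble sort stops here.
Total comparisons: 3 + 2 = 5


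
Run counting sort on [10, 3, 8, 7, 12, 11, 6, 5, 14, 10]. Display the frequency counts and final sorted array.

Count array: [0, 0, 0, 1, 0, 1, 1, 1, 1, 0, 2, 1, 1, 0, 1]
(count[i] = number of elements equal to i)
Cumulative count: [0, 0, 0, 1, 1, 2, 3, 4, 5, 5, 7, 8, 9, 9, 10]
Sorted: [3, 5, 6, 7, 8, 10, 10, 11, 12, 14]


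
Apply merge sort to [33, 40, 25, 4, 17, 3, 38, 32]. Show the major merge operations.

Divide and conquer:
  Merge [33] + [40] -> [33, 40]
  Merge [25] + [4] -> [4, 25]
  Merge [33, 40] + [4, 25] -> [4, 25, 33, 40]
  Merge [17] + [3] -> [3, 17]
  Merge [38] + [32] -> [32, 38]
  Merge [3, 17] + [32, 38] -> [3, 17, 32, 38]
  Merge [4, 25, 33, 40] + [3, 17, 32, 38] -> [3, 4, 17, 25, 32, 33, 38, 40]


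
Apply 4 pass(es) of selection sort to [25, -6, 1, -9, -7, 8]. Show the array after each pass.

Pass 1: Select minimum -9 at index 3, swap -> [-9, -6, 1, 25, -7, 8]
Pass 2: Select minimum -7 at index 4, swap -> [-9, -7, 1, 25, -6, 8]
Pass 3: Select minimum -6 at index 4, swap -> [-9, -7, -6, 25, 1, 8]
Pass 4: Select minimum 1 at index 4, swap -> [-9, -7, -6, 1, 25, 8]


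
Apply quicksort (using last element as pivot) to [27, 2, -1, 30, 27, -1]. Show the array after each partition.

Partition 1: pivot=-1 at index 1 -> [-1, -1, 27, 30, 27, 2]
Partition 2: pivot=2 at index 2 -> [-1, -1, 2, 30, 27, 27]
Partition 3: pivot=27 at index 4 -> [-1, -1, 2, 27, 27, 30]


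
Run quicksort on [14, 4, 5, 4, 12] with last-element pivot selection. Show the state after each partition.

Partition 1: pivot=12 at index 3 -> [4, 5, 4, 12, 14]
Partition 2: pivot=4 at index 1 -> [4, 4, 5, 12, 14]


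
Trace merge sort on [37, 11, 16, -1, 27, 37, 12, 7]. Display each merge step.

Divide and conquer:
  Merge [37] + [11] -> [11, 37]
  Merge [16] + [-1] -> [-1, 16]
  Merge [11, 37] + [-1, 16] -> [-1, 11, 16, 37]
  Merge [27] + [37] -> [27, 37]
  Merge [12] + [7] -> [7, 12]
  Merge [27, 37] + [7, 12] -> [7, 12, 27, 37]
  Merge [-1, 11, 16, 37] + [7, 12, 27, 37] -> [-1, 7, 11, 12, 16, 27, 37, 37]


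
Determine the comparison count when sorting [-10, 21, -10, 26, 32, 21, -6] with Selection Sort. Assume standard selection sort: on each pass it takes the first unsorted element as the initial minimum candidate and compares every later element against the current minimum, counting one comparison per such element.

Pass 1: scan indices 1..6 for the minimum = 6 comparison(s); min is -10, place at index 0 -> [-10, 21, -10, 26, 32, 21, -6]
Pass 2: scan indices 2..6 for the minimum = 5 comparison(s); min is -10, place at index 1 -> [-10, -10, 21, 26, 32, 21, -6]
Pass 3: scan indices 3..6 for the minimum = 4 comparison(s); min is -6, place at index 2 -> [-10, -10, -6, 26, 32, 21, 21]
Pass 4: scan indices 4..6 for the minimum = 3 comparison(s); min is 21, place at index 3 -> [-10, -10, -6, 21, 32, 26, 21]
Pass 5: scan indices 5..6 for the minimum = 2 comparison(s); min is 21, place at index 4 -> [-10, -10, -6, 21, 21, 26, 32]
Pass 6: scan indices 6..6 for the minimum = 1 comparison(s); min is 26, place at index 5 -> [-10, -10, -6, 21, 21, 26, 32]
Selection sort always scans the whole unsorted suffix, so the count is (n-1) + (n-2) + ... + 1 = n(n-1)/2 = 7*6/2 = 21 regardless of the input order.
Total comparisons: 6 + 5 + 4 + 3 + 2 + 1 = 21
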